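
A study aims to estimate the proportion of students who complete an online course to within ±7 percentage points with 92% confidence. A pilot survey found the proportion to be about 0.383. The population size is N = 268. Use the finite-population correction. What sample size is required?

For a proportion with margin E = 0.07 at 92% confidence, z = 1.751.
n = p̂(1−p̂)(z/E)² = 0.383 × 0.617 × (1.751/0.07)² = 147.86 — call this n₀.
Finite-population correction with N = 268: n = n₀ / (1 + (n₀−1)/N) = 147.86 / 1.548 = 95.52
Round up: n = 96.

n = 96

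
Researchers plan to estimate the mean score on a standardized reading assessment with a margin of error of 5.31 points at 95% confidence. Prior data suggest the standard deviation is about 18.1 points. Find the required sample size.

For a mean, the margin of error is E = z·σ/√n, so n = (zσ/E)².
At 95% confidence, z = 1.960.
n = (1.960 × 18.1 / 5.31)² = 44.64
Round up: n = 45.

n = 45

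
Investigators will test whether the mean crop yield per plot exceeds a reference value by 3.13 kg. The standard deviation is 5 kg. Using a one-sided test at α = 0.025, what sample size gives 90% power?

For a one-sample z-test, n = ((z_α + z_β)·σ/δ)².
z_α = 1.960 (one-sided α = 0.025); z_β = 1.282 (power 90% → β = 0.1).
n = (3.242 × 5 / 3.13)² = 26.82
Round up: n = 27.

27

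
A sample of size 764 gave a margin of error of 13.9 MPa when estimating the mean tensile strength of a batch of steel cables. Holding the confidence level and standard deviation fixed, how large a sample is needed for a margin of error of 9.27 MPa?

Margin of error scales as 1/√n, so n₂ = n₁·(E₁/E₂)².
n₂ = 764 × (13.9/9.27)² = 764 × 2.248 = 1717.47
Round up: n₂ = 1718.

n = 1718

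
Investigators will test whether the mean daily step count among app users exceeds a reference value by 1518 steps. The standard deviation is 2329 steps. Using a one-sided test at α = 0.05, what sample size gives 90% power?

For a one-sample z-test, n = ((z_α + z_β)·σ/δ)².
z_α = 1.645 (one-sided α = 0.05); z_β = 1.282 (power 90% → β = 0.1).
n = (2.927 × 2329 / 1518)² = 20.17
Round up: n = 21.

21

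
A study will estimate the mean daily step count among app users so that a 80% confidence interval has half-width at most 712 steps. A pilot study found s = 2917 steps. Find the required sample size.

n = 28

For a mean, the margin of error is E = z·σ/√n, so n = (zσ/E)².
At 80% confidence, z = 1.282.
n = (1.282 × 2917 / 712)² = 27.59
Round up: n = 28.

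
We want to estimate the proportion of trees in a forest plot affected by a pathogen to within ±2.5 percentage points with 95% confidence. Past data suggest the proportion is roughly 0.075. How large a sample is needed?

For a proportion with margin E = 0.025 at 95% confidence, z = 1.960.
n = p̂(1−p̂)(z/E)² = 0.075 × 0.925 × (1.960/0.025)² = 426.42
Round up: n = 427.

427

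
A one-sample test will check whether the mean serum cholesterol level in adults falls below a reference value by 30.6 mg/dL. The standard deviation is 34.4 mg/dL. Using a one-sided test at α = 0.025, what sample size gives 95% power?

For a one-sample z-test, n = ((z_α + z_β)·σ/δ)².
z_α = 1.960 (one-sided α = 0.025); z_β = 1.645 (power 95% → β = 0.05).
n = (3.605 × 34.4 / 30.6)² = 16.42
Round up: n = 17.

17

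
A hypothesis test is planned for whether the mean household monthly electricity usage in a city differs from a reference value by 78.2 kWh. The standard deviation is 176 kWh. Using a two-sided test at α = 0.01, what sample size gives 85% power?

For a one-sample z-test, n = ((z_{α/2} + z_β)·σ/δ)².
z_{α/2} = 2.576 (two-sided α = 0.01); z_β = 1.036 (power 85% → β = 0.15).
n = (3.612 × 176 / 78.2)² = 66.09
Round up: n = 67.

67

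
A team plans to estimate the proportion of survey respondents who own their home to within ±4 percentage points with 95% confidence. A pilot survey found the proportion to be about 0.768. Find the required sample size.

For a proportion with margin E = 0.04 at 95% confidence, z = 1.960.
n = p̂(1−p̂)(z/E)² = 0.768 × 0.232 × (1.960/0.04)² = 427.80
Round up: n = 428.

428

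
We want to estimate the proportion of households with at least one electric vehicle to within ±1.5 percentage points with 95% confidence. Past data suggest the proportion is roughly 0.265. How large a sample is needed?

3326

For a proportion with margin E = 0.015 at 95% confidence, z = 1.960.
n = p̂(1−p̂)(z/E)² = 0.265 × 0.735 × (1.960/0.015)² = 3325.55
Round up: n = 3326.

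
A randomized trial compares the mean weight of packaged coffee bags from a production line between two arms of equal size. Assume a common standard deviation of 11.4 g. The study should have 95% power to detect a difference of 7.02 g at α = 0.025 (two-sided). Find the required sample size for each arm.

80 per group

For two equal groups, n per group = 2·((z_{α/2} + z_β)·σ/δ)².
z_{α/2} = 2.241; z_β = 1.645 (power 95%).
n = 2 × (3.886 × 11.4 / 7.02)² = 2 × 39.82 = 79.64
Round up: n = 80 per group.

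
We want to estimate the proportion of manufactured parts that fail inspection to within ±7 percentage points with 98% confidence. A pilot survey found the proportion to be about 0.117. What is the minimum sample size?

115

For a proportion with margin E = 0.07 at 98% confidence, z = 2.326.
n = p̂(1−p̂)(z/E)² = 0.117 × 0.883 × (2.326/0.07)² = 114.07
Round up: n = 115.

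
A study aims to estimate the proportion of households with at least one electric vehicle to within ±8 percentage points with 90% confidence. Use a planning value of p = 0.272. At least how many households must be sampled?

84

For a proportion with margin E = 0.08 at 90% confidence, z = 1.645.
n = p̂(1−p̂)(z/E)² = 0.272 × 0.728 × (1.645/0.08)² = 83.72
Round up: n = 84.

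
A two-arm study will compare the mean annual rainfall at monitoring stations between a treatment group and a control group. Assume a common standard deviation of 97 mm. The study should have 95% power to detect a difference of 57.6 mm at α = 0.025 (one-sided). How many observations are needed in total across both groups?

For two equal groups, n per group = 2·((z_α + z_β)·σ/δ)².
z_α = 1.960; z_β = 1.645 (power 95%).
n = 2 × (3.605 × 97 / 57.6)² = 2 × 36.86 = 73.72
Round up: n = 74 per group.
Total across both groups: 2 × 74 = 148.

148 total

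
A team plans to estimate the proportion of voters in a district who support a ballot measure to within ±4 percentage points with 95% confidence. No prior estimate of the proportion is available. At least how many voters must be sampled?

601

For a proportion with margin E = 0.04 at 95% confidence, z = 1.960.
With no prior estimate, use p = 0.5, which maximizes p(1−p) at 0.25.
n = 0.25 × (z/E)² = 0.25 × (1.960/0.04)² = 600.25
Round up: n = 601.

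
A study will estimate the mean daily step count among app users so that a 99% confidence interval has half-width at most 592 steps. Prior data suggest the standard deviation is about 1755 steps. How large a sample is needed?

n = 59

For a mean, the margin of error is E = z·σ/√n, so n = (zσ/E)².
At 99% confidence, z = 2.576.
n = (2.576 × 1755 / 592)² = 58.32
Round up: n = 59.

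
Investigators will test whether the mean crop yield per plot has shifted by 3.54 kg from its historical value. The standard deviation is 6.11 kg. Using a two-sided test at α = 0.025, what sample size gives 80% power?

29

For a one-sample z-test, n = ((z_{α/2} + z_β)·σ/δ)².
z_{α/2} = 2.241 (two-sided α = 0.025); z_β = 0.842 (power 80% → β = 0.2).
n = (3.083 × 6.11 / 3.54)² = 28.32
Round up: n = 29.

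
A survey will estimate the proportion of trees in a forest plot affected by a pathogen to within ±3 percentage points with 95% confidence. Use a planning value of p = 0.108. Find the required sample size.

412

For a proportion with margin E = 0.03 at 95% confidence, z = 1.960.
n = p̂(1−p̂)(z/E)² = 0.108 × 0.892 × (1.960/0.03)² = 411.20
Round up: n = 412.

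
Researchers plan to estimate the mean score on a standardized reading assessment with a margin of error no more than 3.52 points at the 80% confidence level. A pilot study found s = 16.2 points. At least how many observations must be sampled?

For a mean, the margin of error is E = z·σ/√n, so n = (zσ/E)².
At 80% confidence, z = 1.282.
n = (1.282 × 16.2 / 3.52)² = 34.81
Round up: n = 35.

35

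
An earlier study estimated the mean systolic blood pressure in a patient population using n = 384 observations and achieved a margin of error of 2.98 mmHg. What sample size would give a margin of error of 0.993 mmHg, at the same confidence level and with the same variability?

Margin of error scales as 1/√n, so n₂ = n₁·(E₁/E₂)².
n₂ = 384 × (2.98/0.993)² = 384 × 9.006 = 3458.30
Round up: n₂ = 3459.

n = 3459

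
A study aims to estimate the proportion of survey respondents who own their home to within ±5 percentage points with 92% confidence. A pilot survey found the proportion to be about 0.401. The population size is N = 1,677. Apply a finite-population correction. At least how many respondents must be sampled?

251

For a proportion with margin E = 0.05 at 92% confidence, z = 1.751.
n = p̂(1−p̂)(z/E)² = 0.401 × 0.599 × (1.751/0.05)² = 294.58 — call this n₀.
Finite-population correction with N = 1,677: n = n₀ / (1 + (n₀−1)/N) = 294.58 / 1.175 = 250.71
Round up: n = 251.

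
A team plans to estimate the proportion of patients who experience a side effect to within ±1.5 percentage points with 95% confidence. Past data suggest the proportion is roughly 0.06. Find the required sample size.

For a proportion with margin E = 0.015 at 95% confidence, z = 1.960.
n = p̂(1−p̂)(z/E)² = 0.06 × 0.94 × (1.960/0.015)² = 962.96
Round up: n = 963.

963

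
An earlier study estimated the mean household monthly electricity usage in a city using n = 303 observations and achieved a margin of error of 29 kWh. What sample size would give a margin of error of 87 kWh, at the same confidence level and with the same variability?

34

Margin of error scales as 1/√n, so n₂ = n₁·(E₁/E₂)².
n₂ = 303 × (29/87)² = 303 × 0.1111 = 33.66
Round up: n₂ = 34.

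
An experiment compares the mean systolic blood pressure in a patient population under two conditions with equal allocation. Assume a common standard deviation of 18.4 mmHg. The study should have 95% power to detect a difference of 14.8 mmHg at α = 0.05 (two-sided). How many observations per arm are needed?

41 per group

For two equal groups, n per group = 2·((z_{α/2} + z_β)·σ/δ)².
z_{α/2} = 1.960; z_β = 1.645 (power 95%).
n = 2 × (3.605 × 18.4 / 14.8)² = 2 × 20.09 = 40.18
Round up: n = 41 per group.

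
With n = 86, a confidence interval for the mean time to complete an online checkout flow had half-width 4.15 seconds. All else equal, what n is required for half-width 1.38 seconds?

Margin of error scales as 1/√n, so n₂ = n₁·(E₁/E₂)².
n₂ = 86 × (4.15/1.38)² = 86 × 9.044 = 777.78
Round up: n₂ = 778.

778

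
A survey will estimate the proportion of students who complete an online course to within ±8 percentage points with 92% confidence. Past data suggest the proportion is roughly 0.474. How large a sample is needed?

120

For a proportion with margin E = 0.08 at 92% confidence, z = 1.751.
n = p̂(1−p̂)(z/E)² = 0.474 × 0.526 × (1.751/0.08)² = 119.44
Round up: n = 120.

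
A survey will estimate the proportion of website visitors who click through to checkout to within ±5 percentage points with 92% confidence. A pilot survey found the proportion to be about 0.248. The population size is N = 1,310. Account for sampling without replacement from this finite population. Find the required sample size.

For a proportion with margin E = 0.05 at 92% confidence, z = 1.751.
n = p̂(1−p̂)(z/E)² = 0.248 × 0.752 × (1.751/0.05)² = 228.72 — call this n₀.
Finite-population correction with N = 1,310: n = n₀ / (1 + (n₀−1)/N) = 228.72 / 1.174 = 194.82
Round up: n = 195.

n = 195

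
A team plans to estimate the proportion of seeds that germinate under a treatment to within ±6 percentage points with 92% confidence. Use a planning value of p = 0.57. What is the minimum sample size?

For a proportion with margin E = 0.06 at 92% confidence, z = 1.751.
n = p̂(1−p̂)(z/E)² = 0.57 × 0.43 × (1.751/0.06)² = 208.74
Round up: n = 209.

209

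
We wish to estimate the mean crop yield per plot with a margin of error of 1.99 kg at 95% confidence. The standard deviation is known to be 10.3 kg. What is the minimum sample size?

103

For a mean, the margin of error is E = z·σ/√n, so n = (zσ/E)².
At 95% confidence, z = 1.960.
n = (1.960 × 10.3 / 1.99)² = 102.92
Round up: n = 103.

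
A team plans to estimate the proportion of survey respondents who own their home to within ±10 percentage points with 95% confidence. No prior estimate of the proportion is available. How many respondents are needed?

For a proportion with margin E = 0.1 at 95% confidence, z = 1.960.
With no prior estimate, use p = 0.5, which maximizes p(1−p) at 0.25.
n = 0.25 × (z/E)² = 0.25 × (1.960/0.1)² = 96.04
Round up: n = 97.

97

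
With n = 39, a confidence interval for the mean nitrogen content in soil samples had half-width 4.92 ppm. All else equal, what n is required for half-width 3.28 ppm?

88

Margin of error scales as 1/√n, so n₂ = n₁·(E₁/E₂)².
n₂ = 39 × (4.92/3.28)² = 39 × 2.25 = 87.75
Round up: n₂ = 88.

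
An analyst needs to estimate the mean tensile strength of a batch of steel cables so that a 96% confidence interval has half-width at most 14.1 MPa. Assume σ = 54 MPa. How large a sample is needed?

n = 62

For a mean, the margin of error is E = z·σ/√n, so n = (zσ/E)².
At 96% confidence, z = 2.054.
n = (2.054 × 54 / 14.1)² = 61.88
Round up: n = 62.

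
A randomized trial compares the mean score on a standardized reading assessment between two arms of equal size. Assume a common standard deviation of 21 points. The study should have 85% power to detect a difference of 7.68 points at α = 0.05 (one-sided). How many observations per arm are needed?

108 per group

For two equal groups, n per group = 2·((z_α + z_β)·σ/δ)².
z_α = 1.645; z_β = 1.036 (power 85%).
n = 2 × (2.681 × 21 / 7.68)² = 2 × 53.74 = 107.48
Round up: n = 108 per group.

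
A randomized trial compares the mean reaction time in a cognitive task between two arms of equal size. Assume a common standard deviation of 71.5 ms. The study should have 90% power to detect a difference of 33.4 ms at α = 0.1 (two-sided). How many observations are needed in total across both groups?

For two equal groups, n per group = 2·((z_{α/2} + z_β)·σ/δ)².
z_{α/2} = 1.645; z_β = 1.282 (power 90%).
n = 2 × (2.927 × 71.5 / 33.4)² = 2 × 39.26 = 78.52
Round up: n = 79 per group.
Total across both groups: 2 × 79 = 158.

158 total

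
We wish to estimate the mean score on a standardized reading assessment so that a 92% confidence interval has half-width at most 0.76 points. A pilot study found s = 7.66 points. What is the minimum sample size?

n = 312

For a mean, the margin of error is E = z·σ/√n, so n = (zσ/E)².
At 92% confidence, z = 1.751.
n = (1.751 × 7.66 / 0.76)² = 311.46
Round up: n = 312.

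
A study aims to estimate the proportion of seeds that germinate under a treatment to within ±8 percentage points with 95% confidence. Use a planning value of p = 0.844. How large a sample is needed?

80

For a proportion with margin E = 0.08 at 95% confidence, z = 1.960.
n = p̂(1−p̂)(z/E)² = 0.844 × 0.156 × (1.960/0.08)² = 79.03
Round up: n = 80.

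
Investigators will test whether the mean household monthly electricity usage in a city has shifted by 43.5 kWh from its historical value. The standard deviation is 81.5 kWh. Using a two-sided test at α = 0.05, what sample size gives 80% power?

For a one-sample z-test, n = ((z_{α/2} + z_β)·σ/δ)².
z_{α/2} = 1.960 (two-sided α = 0.05); z_β = 0.842 (power 80% → β = 0.2).
n = (2.802 × 81.5 / 43.5)² = 27.56
Round up: n = 28.

28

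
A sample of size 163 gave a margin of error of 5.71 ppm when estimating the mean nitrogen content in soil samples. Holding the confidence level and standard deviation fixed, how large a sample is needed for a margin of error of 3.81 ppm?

n = 367

Margin of error scales as 1/√n, so n₂ = n₁·(E₁/E₂)².
n₂ = 163 × (5.71/3.81)² = 163 × 2.246 = 366.10
Round up: n₂ = 367.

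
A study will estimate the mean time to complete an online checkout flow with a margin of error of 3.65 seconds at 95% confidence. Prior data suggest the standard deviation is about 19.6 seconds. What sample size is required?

111

For a mean, the margin of error is E = z·σ/√n, so n = (zσ/E)².
At 95% confidence, z = 1.960.
n = (1.960 × 19.6 / 3.65)² = 110.77
Round up: n = 111.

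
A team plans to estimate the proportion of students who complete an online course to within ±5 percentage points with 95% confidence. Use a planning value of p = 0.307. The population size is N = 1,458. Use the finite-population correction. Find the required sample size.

For a proportion with margin E = 0.05 at 95% confidence, z = 1.960.
n = p̂(1−p̂)(z/E)² = 0.307 × 0.693 × (1.960/0.05)² = 326.92 — call this n₀.
Finite-population correction with N = 1,458: n = n₀ / (1 + (n₀−1)/N) = 326.92 / 1.224 = 267.09
Round up: n = 268.

268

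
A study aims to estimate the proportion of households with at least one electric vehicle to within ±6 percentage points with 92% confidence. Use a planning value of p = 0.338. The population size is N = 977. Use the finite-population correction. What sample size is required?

For a proportion with margin E = 0.06 at 92% confidence, z = 1.751.
n = p̂(1−p̂)(z/E)² = 0.338 × 0.662 × (1.751/0.06)² = 190.57 — call this n₀.
Finite-population correction with N = 977: n = n₀ / (1 + (n₀−1)/N) = 190.57 / 1.194 = 159.61
Round up: n = 160.

n = 160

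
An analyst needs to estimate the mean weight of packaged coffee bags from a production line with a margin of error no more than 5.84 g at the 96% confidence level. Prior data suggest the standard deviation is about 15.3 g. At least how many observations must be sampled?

For a mean, the margin of error is E = z·σ/√n, so n = (zσ/E)².
At 96% confidence, z = 2.054.
n = (2.054 × 15.3 / 5.84)² = 28.96
Round up: n = 29.

29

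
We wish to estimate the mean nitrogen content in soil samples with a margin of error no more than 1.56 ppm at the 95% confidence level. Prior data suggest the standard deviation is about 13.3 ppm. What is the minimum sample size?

For a mean, the margin of error is E = z·σ/√n, so n = (zσ/E)².
At 95% confidence, z = 1.960.
n = (1.960 × 13.3 / 1.56)² = 279.23
Round up: n = 280.

280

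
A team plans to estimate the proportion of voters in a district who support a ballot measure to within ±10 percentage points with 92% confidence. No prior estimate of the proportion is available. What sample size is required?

For a proportion with margin E = 0.1 at 92% confidence, z = 1.751.
With no prior estimate, use p = 0.5, which maximizes p(1−p) at 0.25.
n = 0.25 × (z/E)² = 0.25 × (1.751/0.1)² = 76.65
Round up: n = 77.

77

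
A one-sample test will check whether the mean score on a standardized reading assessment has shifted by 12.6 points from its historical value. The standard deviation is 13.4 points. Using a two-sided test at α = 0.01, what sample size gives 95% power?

n = 21

For a one-sample z-test, n = ((z_{α/2} + z_β)·σ/δ)².
z_{α/2} = 2.576 (two-sided α = 0.01); z_β = 1.645 (power 95% → β = 0.05).
n = (4.221 × 13.4 / 12.6)² = 20.15
Round up: n = 21.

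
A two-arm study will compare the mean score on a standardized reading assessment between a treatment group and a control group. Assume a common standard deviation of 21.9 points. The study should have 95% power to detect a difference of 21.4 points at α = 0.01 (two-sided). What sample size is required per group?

38 per group

For two equal groups, n per group = 2·((z_{α/2} + z_β)·σ/δ)².
z_{α/2} = 2.576; z_β = 1.645 (power 95%).
n = 2 × (4.221 × 21.9 / 21.4)² = 2 × 18.66 = 37.32
Round up: n = 38 per group.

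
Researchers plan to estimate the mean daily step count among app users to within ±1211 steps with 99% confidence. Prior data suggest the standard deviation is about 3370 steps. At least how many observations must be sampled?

n = 52

For a mean, the margin of error is E = z·σ/√n, so n = (zσ/E)².
At 99% confidence, z = 2.576.
n = (2.576 × 3370 / 1211)² = 51.39
Round up: n = 52.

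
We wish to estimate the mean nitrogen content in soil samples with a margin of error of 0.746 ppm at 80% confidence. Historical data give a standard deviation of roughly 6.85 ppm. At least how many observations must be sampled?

For a mean, the margin of error is E = z·σ/√n, so n = (zσ/E)².
At 80% confidence, z = 1.282.
n = (1.282 × 6.85 / 0.746)² = 138.57
Round up: n = 139.

n = 139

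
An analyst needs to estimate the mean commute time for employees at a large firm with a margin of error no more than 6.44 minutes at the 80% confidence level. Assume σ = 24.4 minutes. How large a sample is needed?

For a mean, the margin of error is E = z·σ/√n, so n = (zσ/E)².
At 80% confidence, z = 1.282.
n = (1.282 × 24.4 / 6.44)² = 23.59
Round up: n = 24.

n = 24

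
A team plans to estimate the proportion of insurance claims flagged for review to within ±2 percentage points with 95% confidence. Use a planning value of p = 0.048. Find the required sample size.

For a proportion with margin E = 0.02 at 95% confidence, z = 1.960.
n = p̂(1−p̂)(z/E)² = 0.048 × 0.952 × (1.960/0.02)² = 438.86
Round up: n = 439.

439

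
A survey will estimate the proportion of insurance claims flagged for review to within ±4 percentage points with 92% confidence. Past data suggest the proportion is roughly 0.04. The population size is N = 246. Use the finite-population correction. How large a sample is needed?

57

For a proportion with margin E = 0.04 at 92% confidence, z = 1.751.
n = p̂(1−p̂)(z/E)² = 0.04 × 0.96 × (1.751/0.04)² = 73.58 — call this n₀.
Finite-population correction with N = 246: n = n₀ / (1 + (n₀−1)/N) = 73.58 / 1.295 = 56.82
Round up: n = 57.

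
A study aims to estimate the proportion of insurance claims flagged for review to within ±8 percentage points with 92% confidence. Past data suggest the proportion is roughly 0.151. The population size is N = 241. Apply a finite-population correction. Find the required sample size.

For a proportion with margin E = 0.08 at 92% confidence, z = 1.751.
n = p̂(1−p̂)(z/E)² = 0.151 × 0.849 × (1.751/0.08)² = 61.42 — call this n₀.
Finite-population correction with N = 241: n = n₀ / (1 + (n₀−1)/N) = 61.42 / 1.251 = 49.10
Round up: n = 50.

50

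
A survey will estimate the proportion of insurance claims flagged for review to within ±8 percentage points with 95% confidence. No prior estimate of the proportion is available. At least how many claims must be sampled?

151

For a proportion with margin E = 0.08 at 95% confidence, z = 1.960.
With no prior estimate, use p = 0.5, which maximizes p(1−p) at 0.25.
n = 0.25 × (z/E)² = 0.25 × (1.960/0.08)² = 150.06
Round up: n = 151.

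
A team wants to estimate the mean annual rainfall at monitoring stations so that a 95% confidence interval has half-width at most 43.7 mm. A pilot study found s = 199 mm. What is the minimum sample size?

For a mean, the margin of error is E = z·σ/√n, so n = (zσ/E)².
At 95% confidence, z = 1.960.
n = (1.960 × 199 / 43.7)² = 79.66
Round up: n = 80.

80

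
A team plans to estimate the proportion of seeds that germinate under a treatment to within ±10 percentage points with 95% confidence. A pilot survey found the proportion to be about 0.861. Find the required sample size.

For a proportion with margin E = 0.1 at 95% confidence, z = 1.960.
n = p̂(1−p̂)(z/E)² = 0.861 × 0.139 × (1.960/0.1)² = 45.98
Round up: n = 46.

n = 46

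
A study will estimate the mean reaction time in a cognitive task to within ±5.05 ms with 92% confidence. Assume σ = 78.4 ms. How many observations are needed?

739

For a mean, the margin of error is E = z·σ/√n, so n = (zσ/E)².
At 92% confidence, z = 1.751.
n = (1.751 × 78.4 / 5.05)² = 738.96
Round up: n = 739.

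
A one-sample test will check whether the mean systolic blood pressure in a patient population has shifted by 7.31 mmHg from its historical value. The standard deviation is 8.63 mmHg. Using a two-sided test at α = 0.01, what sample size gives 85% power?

19

For a one-sample z-test, n = ((z_{α/2} + z_β)·σ/δ)².
z_{α/2} = 2.576 (two-sided α = 0.01); z_β = 1.036 (power 85% → β = 0.15).
n = (3.612 × 8.63 / 7.31)² = 18.18
Round up: n = 19.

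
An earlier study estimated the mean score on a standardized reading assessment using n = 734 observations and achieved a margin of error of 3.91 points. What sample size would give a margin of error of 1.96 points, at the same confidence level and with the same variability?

2922

Margin of error scales as 1/√n, so n₂ = n₁·(E₁/E₂)².
n₂ = 734 × (3.91/1.96)² = 734 × 3.98 = 2921.32
Round up: n₂ = 2922.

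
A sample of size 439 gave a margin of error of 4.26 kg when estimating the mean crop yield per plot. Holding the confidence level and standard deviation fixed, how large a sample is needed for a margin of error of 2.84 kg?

Margin of error scales as 1/√n, so n₂ = n₁·(E₁/E₂)².
n₂ = 439 × (4.26/2.84)² = 439 × 2.25 = 987.75
Round up: n₂ = 988.

988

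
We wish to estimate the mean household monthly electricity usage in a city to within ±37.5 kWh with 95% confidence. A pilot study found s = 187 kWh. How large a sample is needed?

n = 96

For a mean, the margin of error is E = z·σ/√n, so n = (zσ/E)².
At 95% confidence, z = 1.960.
n = (1.960 × 187 / 37.5)² = 95.53
Round up: n = 96.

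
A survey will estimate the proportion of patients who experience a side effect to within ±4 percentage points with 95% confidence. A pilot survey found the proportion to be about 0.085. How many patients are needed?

187

For a proportion with margin E = 0.04 at 95% confidence, z = 1.960.
n = p̂(1−p̂)(z/E)² = 0.085 × 0.915 × (1.960/0.04)² = 186.74
Round up: n = 187.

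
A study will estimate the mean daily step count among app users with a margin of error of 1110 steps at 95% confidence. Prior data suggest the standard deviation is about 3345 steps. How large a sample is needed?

For a mean, the margin of error is E = z·σ/√n, so n = (zσ/E)².
At 95% confidence, z = 1.960.
n = (1.960 × 3345 / 1110)² = 34.89
Round up: n = 35.

35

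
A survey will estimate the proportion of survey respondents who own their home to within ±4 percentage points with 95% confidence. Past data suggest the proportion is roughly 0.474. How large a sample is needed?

For a proportion with margin E = 0.04 at 95% confidence, z = 1.960.
n = p̂(1−p̂)(z/E)² = 0.474 × 0.526 × (1.960/0.04)² = 598.63
Round up: n = 599.

599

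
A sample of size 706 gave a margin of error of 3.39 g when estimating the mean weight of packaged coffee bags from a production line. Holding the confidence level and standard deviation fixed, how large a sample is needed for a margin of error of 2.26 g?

Margin of error scales as 1/√n, so n₂ = n₁·(E₁/E₂)².
n₂ = 706 × (3.39/2.26)² = 706 × 2.25 = 1588.50
Round up: n₂ = 1589.

n = 1589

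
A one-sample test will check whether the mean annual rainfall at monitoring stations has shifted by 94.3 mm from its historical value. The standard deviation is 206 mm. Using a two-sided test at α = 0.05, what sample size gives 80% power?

For a one-sample z-test, n = ((z_{α/2} + z_β)·σ/δ)².
z_{α/2} = 1.960 (two-sided α = 0.05); z_β = 0.842 (power 80% → β = 0.2).
n = (2.802 × 206 / 94.3)² = 37.47
Round up: n = 38.

38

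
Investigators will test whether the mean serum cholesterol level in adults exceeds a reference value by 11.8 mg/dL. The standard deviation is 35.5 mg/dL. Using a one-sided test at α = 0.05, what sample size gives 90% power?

78

For a one-sample z-test, n = ((z_α + z_β)·σ/δ)².
z_α = 1.645 (one-sided α = 0.05); z_β = 1.282 (power 90% → β = 0.1).
n = (2.927 × 35.5 / 11.8)² = 77.54
Round up: n = 78.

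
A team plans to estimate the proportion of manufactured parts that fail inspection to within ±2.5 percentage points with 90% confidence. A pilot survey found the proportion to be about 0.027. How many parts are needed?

114

For a proportion with margin E = 0.025 at 90% confidence, z = 1.645.
n = p̂(1−p̂)(z/E)² = 0.027 × 0.973 × (1.645/0.025)² = 113.74
Round up: n = 114.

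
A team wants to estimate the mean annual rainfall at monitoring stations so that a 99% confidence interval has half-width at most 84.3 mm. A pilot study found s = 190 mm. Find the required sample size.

For a mean, the margin of error is E = z·σ/√n, so n = (zσ/E)².
At 99% confidence, z = 2.576.
n = (2.576 × 190 / 84.3)² = 33.71
Round up: n = 34.

34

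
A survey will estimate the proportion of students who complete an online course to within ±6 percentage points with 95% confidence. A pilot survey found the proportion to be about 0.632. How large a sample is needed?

For a proportion with margin E = 0.06 at 95% confidence, z = 1.960.
n = p̂(1−p̂)(z/E)² = 0.632 × 0.368 × (1.960/0.06)² = 248.18
Round up: n = 249.

n = 249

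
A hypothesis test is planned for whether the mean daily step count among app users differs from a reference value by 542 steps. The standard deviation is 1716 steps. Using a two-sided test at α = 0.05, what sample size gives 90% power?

106

For a one-sample z-test, n = ((z_{α/2} + z_β)·σ/δ)².
z_{α/2} = 1.960 (two-sided α = 0.05); z_β = 1.282 (power 90% → β = 0.1).
n = (3.242 × 1716 / 542)² = 105.36
Round up: n = 106.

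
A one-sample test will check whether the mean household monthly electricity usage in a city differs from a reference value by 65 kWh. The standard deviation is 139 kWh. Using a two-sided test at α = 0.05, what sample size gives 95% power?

60

For a one-sample z-test, n = ((z_{α/2} + z_β)·σ/δ)².
z_{α/2} = 1.960 (two-sided α = 0.05); z_β = 1.645 (power 95% → β = 0.05).
n = (3.605 × 139 / 65)² = 59.43
Round up: n = 60.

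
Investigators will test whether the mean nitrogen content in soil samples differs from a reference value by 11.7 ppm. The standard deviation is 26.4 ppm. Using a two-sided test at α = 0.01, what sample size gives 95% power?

For a one-sample z-test, n = ((z_{α/2} + z_β)·σ/δ)².
z_{α/2} = 2.576 (two-sided α = 0.01); z_β = 1.645 (power 95% → β = 0.05).
n = (4.221 × 26.4 / 11.7)² = 90.71
Round up: n = 91.

n = 91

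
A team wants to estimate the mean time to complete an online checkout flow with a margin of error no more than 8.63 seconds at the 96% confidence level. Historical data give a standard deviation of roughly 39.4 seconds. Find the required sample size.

88

For a mean, the margin of error is E = z·σ/√n, so n = (zσ/E)².
At 96% confidence, z = 2.054.
n = (2.054 × 39.4 / 8.63)² = 87.94
Round up: n = 88.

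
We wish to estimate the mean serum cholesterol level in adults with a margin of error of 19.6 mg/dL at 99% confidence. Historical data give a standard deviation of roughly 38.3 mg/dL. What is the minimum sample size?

For a mean, the margin of error is E = z·σ/√n, so n = (zσ/E)².
At 99% confidence, z = 2.576.
n = (2.576 × 38.3 / 19.6)² = 25.34
Round up: n = 26.

26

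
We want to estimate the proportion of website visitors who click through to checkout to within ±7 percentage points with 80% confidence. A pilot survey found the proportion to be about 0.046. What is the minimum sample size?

15

For a proportion with margin E = 0.07 at 80% confidence, z = 1.282.
n = p̂(1−p̂)(z/E)² = 0.046 × 0.954 × (1.282/0.07)² = 14.72
Round up: n = 15.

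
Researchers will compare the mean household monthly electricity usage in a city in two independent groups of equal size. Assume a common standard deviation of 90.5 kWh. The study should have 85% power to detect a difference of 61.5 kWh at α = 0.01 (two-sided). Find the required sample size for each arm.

57 per group

For two equal groups, n per group = 2·((z_{α/2} + z_β)·σ/δ)².
z_{α/2} = 2.576; z_β = 1.036 (power 85%).
n = 2 × (3.612 × 90.5 / 61.5)² = 2 × 28.25 = 56.50
Round up: n = 57 per group.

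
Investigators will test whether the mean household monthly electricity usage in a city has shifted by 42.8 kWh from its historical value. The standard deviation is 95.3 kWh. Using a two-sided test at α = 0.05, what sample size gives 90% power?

For a one-sample z-test, n = ((z_{α/2} + z_β)·σ/δ)².
z_{α/2} = 1.960 (two-sided α = 0.05); z_β = 1.282 (power 90% → β = 0.1).
n = (3.242 × 95.3 / 42.8)² = 52.11
Round up: n = 53.

n = 53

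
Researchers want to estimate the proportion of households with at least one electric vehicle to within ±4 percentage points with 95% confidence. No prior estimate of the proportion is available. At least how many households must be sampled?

For a proportion with margin E = 0.04 at 95% confidence, z = 1.960.
With no prior estimate, use p = 0.5, which maximizes p(1−p) at 0.25.
n = 0.25 × (z/E)² = 0.25 × (1.960/0.04)² = 600.25
Round up: n = 601.

601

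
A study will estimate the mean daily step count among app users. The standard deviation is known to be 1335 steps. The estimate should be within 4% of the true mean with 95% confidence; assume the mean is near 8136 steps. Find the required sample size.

n = 65

For a mean, the margin of error is E = z·σ/√n, so n = (zσ/E)².
At 95% confidence, z = 1.960.
E = 4% of 8136 = 325.4 steps.
n = (1.960 × 1335 / 325.4)² = 64.64
Round up: n = 65.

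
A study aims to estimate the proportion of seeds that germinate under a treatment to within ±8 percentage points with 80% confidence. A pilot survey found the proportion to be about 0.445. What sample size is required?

For a proportion with margin E = 0.08 at 80% confidence, z = 1.282.
n = p̂(1−p̂)(z/E)² = 0.445 × 0.555 × (1.282/0.08)² = 63.42
Round up: n = 64.

64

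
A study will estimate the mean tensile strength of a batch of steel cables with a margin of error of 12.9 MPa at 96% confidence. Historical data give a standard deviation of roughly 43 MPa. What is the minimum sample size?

n = 47

For a mean, the margin of error is E = z·σ/√n, so n = (zσ/E)².
At 96% confidence, z = 2.054.
n = (2.054 × 43 / 12.9)² = 46.88
Round up: n = 47.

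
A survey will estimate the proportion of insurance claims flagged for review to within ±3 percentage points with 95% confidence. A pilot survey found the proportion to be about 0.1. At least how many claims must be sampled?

385

For a proportion with margin E = 0.03 at 95% confidence, z = 1.960.
n = p̂(1−p̂)(z/E)² = 0.1 × 0.9 × (1.960/0.03)² = 384.16
Round up: n = 385.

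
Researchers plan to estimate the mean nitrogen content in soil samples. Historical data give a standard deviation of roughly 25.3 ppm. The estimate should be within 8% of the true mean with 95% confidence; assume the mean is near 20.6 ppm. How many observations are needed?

For a mean, the margin of error is E = z·σ/√n, so n = (zσ/E)².
At 95% confidence, z = 1.960.
E = 8% of 20.6 = 1.648 ppm.
n = (1.960 × 25.3 / 1.648)² = 905.40
Round up: n = 906.

906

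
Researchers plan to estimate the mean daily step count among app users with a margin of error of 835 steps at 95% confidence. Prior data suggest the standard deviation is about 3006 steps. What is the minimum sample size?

50

For a mean, the margin of error is E = z·σ/√n, so n = (zσ/E)².
At 95% confidence, z = 1.960.
n = (1.960 × 3006 / 835)² = 49.79
Round up: n = 50.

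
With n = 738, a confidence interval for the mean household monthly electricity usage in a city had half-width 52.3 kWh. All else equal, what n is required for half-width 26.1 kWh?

2964

Margin of error scales as 1/√n, so n₂ = n₁·(E₁/E₂)².
n₂ = 738 × (52.3/26.1)² = 738 × 4.015 = 2963.07
Round up: n₂ = 2964.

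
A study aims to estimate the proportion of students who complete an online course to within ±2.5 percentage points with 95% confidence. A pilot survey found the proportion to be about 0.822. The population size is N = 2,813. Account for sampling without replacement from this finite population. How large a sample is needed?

n = 682

For a proportion with margin E = 0.025 at 95% confidence, z = 1.960.
n = p̂(1−p̂)(z/E)² = 0.822 × 0.178 × (1.960/0.025)² = 899.34 — call this n₀.
Finite-population correction with N = 2,813: n = n₀ / (1 + (n₀−1)/N) = 899.34 / 1.319 = 681.83
Round up: n = 682.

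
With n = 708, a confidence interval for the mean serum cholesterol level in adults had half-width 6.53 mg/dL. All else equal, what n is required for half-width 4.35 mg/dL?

Margin of error scales as 1/√n, so n₂ = n₁·(E₁/E₂)².
n₂ = 708 × (6.53/4.35)² = 708 × 2.253 = 1595.12
Round up: n₂ = 1596.

1596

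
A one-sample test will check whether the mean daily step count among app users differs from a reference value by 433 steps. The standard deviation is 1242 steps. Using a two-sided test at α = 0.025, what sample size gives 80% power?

For a one-sample z-test, n = ((z_{α/2} + z_β)·σ/δ)².
z_{α/2} = 2.241 (two-sided α = 0.025); z_β = 0.842 (power 80% → β = 0.2).
n = (3.083 × 1242 / 433)² = 78.20
Round up: n = 79.

n = 79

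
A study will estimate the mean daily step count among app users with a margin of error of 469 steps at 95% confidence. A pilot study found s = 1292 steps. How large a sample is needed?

For a mean, the margin of error is E = z·σ/√n, so n = (zσ/E)².
At 95% confidence, z = 1.960.
n = (1.960 × 1292 / 469)² = 29.15
Round up: n = 30.

30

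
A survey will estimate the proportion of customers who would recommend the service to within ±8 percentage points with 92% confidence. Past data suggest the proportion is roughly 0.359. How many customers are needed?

For a proportion with margin E = 0.08 at 92% confidence, z = 1.751.
n = p̂(1−p̂)(z/E)² = 0.359 × 0.641 × (1.751/0.08)² = 110.24
Round up: n = 111.

111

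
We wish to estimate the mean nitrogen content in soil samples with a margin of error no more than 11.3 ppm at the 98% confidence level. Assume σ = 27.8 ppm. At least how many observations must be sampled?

n = 33

For a mean, the margin of error is E = z·σ/√n, so n = (zσ/E)².
At 98% confidence, z = 2.326.
n = (2.326 × 27.8 / 11.3)² = 32.75
Round up: n = 33.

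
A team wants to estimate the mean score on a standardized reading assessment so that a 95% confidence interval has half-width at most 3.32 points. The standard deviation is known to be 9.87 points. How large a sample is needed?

n = 34

For a mean, the margin of error is E = z·σ/√n, so n = (zσ/E)².
At 95% confidence, z = 1.960.
n = (1.960 × 9.87 / 3.32)² = 33.95
Round up: n = 34.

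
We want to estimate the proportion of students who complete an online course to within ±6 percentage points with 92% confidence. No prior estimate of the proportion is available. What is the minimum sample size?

For a proportion with margin E = 0.06 at 92% confidence, z = 1.751.
With no prior estimate, use p = 0.5, which maximizes p(1−p) at 0.25.
n = 0.25 × (z/E)² = 0.25 × (1.751/0.06)² = 212.92
Round up: n = 213.

n = 213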